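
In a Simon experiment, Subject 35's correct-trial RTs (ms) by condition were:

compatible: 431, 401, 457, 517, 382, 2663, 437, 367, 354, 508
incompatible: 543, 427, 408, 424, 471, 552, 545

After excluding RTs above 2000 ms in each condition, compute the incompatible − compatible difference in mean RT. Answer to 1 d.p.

53.2 ms

compatible: exclude 2663
M(compatible) = 3854/9 = 428.222
M(incompatible) = 3370/7 = 481.429
Difference = 481.429 − 428.222 = 53.206 ms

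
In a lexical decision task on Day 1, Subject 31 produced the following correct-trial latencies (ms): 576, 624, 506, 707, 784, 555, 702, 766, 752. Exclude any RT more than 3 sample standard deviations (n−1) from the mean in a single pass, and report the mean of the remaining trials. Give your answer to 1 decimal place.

n = 9, ΣRT = 5972, M = 663.556
Σ(x−M)² = 82028.22; s = √(82028.22/8) = 101.260
Cutoffs: 663.556 ± 3·101.260 → [359.8, 967.3]
No RTs fall outside the cutoffs; all 9 retained. Mean = 5972/9 = 663.556

663.6 ms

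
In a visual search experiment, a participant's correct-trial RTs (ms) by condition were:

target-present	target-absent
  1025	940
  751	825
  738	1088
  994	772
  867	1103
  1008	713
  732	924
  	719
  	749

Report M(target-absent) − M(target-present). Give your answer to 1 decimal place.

-3.2 ms

M(target-present) = 6115/7 = 873.571
M(target-absent) = 7833/9 = 870.333
Difference = 870.333 − 873.571 = -3.238 ms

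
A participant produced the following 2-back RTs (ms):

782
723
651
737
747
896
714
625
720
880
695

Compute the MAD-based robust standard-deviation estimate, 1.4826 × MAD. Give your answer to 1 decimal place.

41.5 ms

Sorted: 625, 651, 695, 714, 720, 723, 737, 747, 782, 880, 896 → median = 723
|x − 723| sorted: 0, 3, 9, 14, 24, 28, 59, 72, 98, 157, 173 → MAD = 28
Robust SD ≈ 1.4826 × 28 = 41.513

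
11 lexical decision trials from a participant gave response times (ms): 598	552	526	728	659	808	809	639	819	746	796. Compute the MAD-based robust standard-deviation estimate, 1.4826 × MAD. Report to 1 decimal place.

Sorted: 526, 552, 598, 639, 659, 728, 746, 796, 808, 809, 819 → median = 728
|x − 728| sorted: 0, 18, 68, 69, 80, 81, 89, 91, 130, 176, 202 → MAD = 81
Robust SD ≈ 1.4826 × 81 = 120.091

120.1 ms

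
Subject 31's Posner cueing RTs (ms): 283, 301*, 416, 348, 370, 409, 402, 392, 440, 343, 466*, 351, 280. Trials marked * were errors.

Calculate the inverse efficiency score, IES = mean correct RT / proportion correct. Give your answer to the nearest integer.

Correct trials (n=11): 283, 416, 348, 370, 409, 402, 392, 440, 343, 351, 280
Mean correct RT = 4034/11 = 366.7273 ms
Proportion correct = 11/13
IES = 366.7273 / (11/13) = 433.405 ms

433 ms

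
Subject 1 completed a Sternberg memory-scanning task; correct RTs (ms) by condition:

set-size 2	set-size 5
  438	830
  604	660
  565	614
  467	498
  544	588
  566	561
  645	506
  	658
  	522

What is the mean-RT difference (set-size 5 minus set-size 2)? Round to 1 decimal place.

M(set-size 2) = 3829/7 = 547.000
M(set-size 5) = 5437/9 = 604.111
Difference = 604.111 − 547.000 = 57.111 ms

57.1 ms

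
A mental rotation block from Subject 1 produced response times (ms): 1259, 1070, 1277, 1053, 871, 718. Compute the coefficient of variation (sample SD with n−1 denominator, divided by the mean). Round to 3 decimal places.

n = 6, Σ = 6248, M = 1041.3333
Σ(x−M)² = 237433.333; s = √(237433.333/5) = 217.9144
CV = 217.9144 / 1041.3333 = 0.20926

0.209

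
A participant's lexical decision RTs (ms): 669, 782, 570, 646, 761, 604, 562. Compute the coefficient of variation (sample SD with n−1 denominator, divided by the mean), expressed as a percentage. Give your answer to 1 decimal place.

n = 7, Σ = 4594, M = 656.2857
Σ(x−M)² = 46105.429; s = √(46105.429/6) = 87.6598
CV = 87.6598 / 656.2857 = 0.13357 = 13.357%

13.4%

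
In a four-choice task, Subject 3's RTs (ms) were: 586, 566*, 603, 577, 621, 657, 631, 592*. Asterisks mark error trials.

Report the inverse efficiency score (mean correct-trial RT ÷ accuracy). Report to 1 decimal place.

Correct trials (n=6): 586, 603, 577, 621, 657, 631
Mean correct RT = 3675/6 = 612.5000 ms
Proportion correct = 6/8
IES = 612.5000 / (6/8) = 816.667 ms

816.7 ms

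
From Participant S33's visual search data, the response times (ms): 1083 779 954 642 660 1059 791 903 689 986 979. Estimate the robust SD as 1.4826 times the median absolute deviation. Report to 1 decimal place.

Sorted: 642, 660, 689, 779, 791, 903, 954, 979, 986, 1059, 1083 → median = 903
|x − 903| sorted: 0, 51, 76, 83, 112, 124, 156, 180, 214, 243, 261 → MAD = 124
Robust SD ≈ 1.4826 × 124 = 183.842

183.8 ms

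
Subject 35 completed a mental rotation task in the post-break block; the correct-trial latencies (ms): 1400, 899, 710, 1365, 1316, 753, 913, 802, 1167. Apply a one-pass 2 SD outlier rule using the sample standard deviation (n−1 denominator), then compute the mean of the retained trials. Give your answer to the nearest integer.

1036 ms

n = 9, ΣRT = 9325, M = 1036.111
Σ(x−M)² = 611316.89; s = √(611316.89/8) = 276.432
Cutoffs: 1036.111 ± 2·276.432 → [483.2, 1589.0]
No RTs fall outside the cutoffs; all 9 retained. Mean = 9325/9 = 1036.111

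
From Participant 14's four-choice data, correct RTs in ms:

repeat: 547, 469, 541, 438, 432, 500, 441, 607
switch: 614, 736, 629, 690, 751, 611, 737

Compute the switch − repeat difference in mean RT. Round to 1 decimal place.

184.3 ms

M(repeat) = 3975/8 = 496.875
M(switch) = 4768/7 = 681.143
Difference = 681.143 − 496.875 = 184.268 ms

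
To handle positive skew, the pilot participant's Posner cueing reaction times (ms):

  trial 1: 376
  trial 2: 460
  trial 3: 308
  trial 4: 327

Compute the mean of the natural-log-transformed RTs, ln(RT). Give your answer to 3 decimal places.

5.895

ln(RT): 5.9296, 6.1312, 5.7301, 5.7900
Σ ln(RT) = 23.5809
Mean = 23.5809/4 = 5.89522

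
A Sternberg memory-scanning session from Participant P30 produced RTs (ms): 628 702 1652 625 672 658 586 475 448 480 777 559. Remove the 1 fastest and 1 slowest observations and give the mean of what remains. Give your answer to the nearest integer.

616 ms

Sorted: 448, 475, 480, 559, 586, 625, 628, 658, 672, 702, 777, 1652
Drop lowest 1 (448) and highest 1 (1652)
Remaining (n=10): Σ = 6162, mean = 6162/10 = 616.200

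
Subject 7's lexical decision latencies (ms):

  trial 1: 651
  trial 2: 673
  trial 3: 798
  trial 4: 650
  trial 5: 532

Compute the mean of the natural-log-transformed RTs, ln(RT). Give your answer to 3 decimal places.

ln(RT): 6.4785, 6.5117, 6.6821, 6.4770, 6.2766
Σ ln(RT) = 32.4260
Mean = 32.4260/5 = 6.48520

6.485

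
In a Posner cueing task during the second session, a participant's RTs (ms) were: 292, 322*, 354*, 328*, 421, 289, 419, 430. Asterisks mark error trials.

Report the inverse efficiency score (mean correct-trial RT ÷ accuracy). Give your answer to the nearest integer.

Correct trials (n=5): 292, 421, 289, 419, 430
Mean correct RT = 1851/5 = 370.2000 ms
Proportion correct = 5/8
IES = 370.2000 / (5/8) = 592.320 ms

592 ms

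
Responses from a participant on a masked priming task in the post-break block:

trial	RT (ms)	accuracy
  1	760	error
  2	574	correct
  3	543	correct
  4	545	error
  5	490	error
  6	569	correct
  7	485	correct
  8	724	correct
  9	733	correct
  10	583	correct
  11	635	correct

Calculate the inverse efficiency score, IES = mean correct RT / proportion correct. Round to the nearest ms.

833 ms

Correct trials (n=8): 574, 543, 569, 485, 724, 733, 583, 635
Mean correct RT = 4846/8 = 605.7500 ms
Proportion correct = 8/11
IES = 605.7500 / (8/11) = 832.906 ms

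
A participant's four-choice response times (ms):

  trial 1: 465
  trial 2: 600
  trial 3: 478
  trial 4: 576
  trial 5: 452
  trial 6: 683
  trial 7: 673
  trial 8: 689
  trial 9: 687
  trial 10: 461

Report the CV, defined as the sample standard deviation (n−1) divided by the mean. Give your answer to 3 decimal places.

0.180

n = 10, Σ = 5764, M = 576.4000
Σ(x−M)² = 97048.400; s = √(97048.400/9) = 103.8420
CV = 103.8420 / 576.4000 = 0.18016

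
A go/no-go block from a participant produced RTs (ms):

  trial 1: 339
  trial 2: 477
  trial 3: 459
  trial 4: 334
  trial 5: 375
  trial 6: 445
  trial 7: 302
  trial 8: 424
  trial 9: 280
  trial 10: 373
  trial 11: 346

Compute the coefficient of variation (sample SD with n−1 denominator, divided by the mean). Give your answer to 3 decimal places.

n = 11, Σ = 4154, M = 377.6364
Σ(x−M)² = 42860.545; s = √(42860.545/10) = 65.4680
CV = 65.4680 / 377.6364 = 0.17336

0.173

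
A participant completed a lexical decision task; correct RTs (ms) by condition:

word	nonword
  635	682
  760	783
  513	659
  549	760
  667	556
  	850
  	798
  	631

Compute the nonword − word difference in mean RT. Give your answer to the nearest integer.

90 ms

M(word) = 3124/5 = 624.800
M(nonword) = 5719/8 = 714.875
Difference = 714.875 − 624.800 = 90.075 ms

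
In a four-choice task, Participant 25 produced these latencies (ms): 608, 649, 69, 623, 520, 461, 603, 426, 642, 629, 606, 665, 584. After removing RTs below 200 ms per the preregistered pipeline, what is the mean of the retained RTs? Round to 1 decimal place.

Excluded: 69
Retained (n=12): Σ = 7016
Mean = 7016/12 = 584.6667

584.7 ms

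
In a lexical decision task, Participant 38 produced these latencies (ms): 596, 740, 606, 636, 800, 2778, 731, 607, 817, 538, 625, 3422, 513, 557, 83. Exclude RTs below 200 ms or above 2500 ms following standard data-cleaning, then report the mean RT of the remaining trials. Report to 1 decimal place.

Excluded: 83, 2778, 3422
Retained (n=12): Σ = 7766
Mean = 7766/12 = 647.1667

647.2 ms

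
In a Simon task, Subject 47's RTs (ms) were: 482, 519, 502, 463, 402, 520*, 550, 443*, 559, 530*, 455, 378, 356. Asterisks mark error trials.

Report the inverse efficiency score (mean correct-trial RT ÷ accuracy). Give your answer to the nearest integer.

607 ms

Correct trials (n=10): 482, 519, 502, 463, 402, 550, 559, 455, 378, 356
Mean correct RT = 4666/10 = 466.6000 ms
Proportion correct = 10/13
IES = 466.6000 / (10/13) = 606.580 ms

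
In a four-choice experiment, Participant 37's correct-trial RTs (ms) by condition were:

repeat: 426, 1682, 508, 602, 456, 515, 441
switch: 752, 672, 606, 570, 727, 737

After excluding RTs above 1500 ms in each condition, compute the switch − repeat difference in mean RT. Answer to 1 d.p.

186.0 ms

repeat: exclude 1682
M(repeat) = 2948/6 = 491.333
M(switch) = 4064/6 = 677.333
Difference = 677.333 − 491.333 = 186.000 ms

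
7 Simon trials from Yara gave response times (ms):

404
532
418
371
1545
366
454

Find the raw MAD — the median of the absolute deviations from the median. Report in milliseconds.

47 ms

Sorted: 366, 371, 404, 418, 454, 532, 1545 → median = 418
|x − 418|: 14, 114, 0, 47, 1127, 52, 36
Sorted deviations: 0, 14, 36, 47, 52, 114, 1127 → MAD = 47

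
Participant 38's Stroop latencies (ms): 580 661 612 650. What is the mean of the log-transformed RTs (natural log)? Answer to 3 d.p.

6.438

ln(RT): 6.3630, 6.4938, 6.4167, 6.4770
Σ ln(RT) = 25.7505
Mean = 25.7505/4 = 6.43762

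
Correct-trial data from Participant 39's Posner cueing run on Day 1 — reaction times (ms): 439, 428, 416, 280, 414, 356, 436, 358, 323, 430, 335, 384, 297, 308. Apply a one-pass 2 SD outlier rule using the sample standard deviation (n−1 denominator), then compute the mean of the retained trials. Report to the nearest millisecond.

372 ms

n = 14, ΣRT = 5204, M = 371.714
Σ(x−M)² = 41334.86; s = √(41334.86/13) = 56.388
Cutoffs: 371.714 ± 2·56.388 → [258.9, 484.5]
No RTs fall outside the cutoffs; all 14 retained. Mean = 5204/14 = 371.714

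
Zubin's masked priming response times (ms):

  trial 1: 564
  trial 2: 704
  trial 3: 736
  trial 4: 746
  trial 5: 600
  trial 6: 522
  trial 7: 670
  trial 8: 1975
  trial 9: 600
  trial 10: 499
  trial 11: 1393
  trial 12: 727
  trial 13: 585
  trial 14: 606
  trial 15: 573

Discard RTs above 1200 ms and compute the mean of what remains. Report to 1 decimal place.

Excluded: 1393, 1975
Retained (n=13): Σ = 8132
Mean = 8132/13 = 625.5385

625.5 ms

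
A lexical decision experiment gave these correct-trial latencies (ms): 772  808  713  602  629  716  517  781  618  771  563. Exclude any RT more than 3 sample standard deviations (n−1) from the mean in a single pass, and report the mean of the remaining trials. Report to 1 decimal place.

n = 11, ΣRT = 7490, M = 680.909
Σ(x−M)² = 98492.91; s = √(98492.91/10) = 99.244
Cutoffs: 680.909 ± 3·99.244 → [383.2, 978.6]
No RTs fall outside the cutoffs; all 11 retained. Mean = 7490/11 = 680.909

680.9 ms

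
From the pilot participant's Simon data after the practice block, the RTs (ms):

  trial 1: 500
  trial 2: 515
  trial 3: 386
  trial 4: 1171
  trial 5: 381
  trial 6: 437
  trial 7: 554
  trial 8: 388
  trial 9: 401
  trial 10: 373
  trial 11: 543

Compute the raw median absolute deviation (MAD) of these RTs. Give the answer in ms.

Sorted: 373, 381, 386, 388, 401, 437, 500, 515, 543, 554, 1171 → median = 437
|x − 437|: 63, 78, 51, 734, 56, 0, 117, 49, 36, 64, 106
Sorted deviations: 0, 36, 49, 51, 56, 63, 64, 78, 106, 117, 734 → MAD = 63

63 ms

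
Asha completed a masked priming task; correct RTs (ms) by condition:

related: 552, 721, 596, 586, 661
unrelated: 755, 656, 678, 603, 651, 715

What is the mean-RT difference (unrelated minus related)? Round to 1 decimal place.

53.1 ms

M(related) = 3116/5 = 623.200
M(unrelated) = 4058/6 = 676.333
Difference = 676.333 − 623.200 = 53.133 ms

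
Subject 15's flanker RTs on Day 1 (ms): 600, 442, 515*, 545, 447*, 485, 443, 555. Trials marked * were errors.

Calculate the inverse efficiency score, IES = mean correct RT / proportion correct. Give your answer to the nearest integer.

Correct trials (n=6): 600, 442, 545, 485, 443, 555
Mean correct RT = 3070/6 = 511.6667 ms
Proportion correct = 6/8
IES = 511.6667 / (6/8) = 682.222 ms

682 ms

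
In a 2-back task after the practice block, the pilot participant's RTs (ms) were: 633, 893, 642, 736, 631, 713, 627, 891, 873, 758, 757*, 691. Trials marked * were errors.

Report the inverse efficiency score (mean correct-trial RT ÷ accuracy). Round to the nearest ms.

802 ms

Correct trials (n=11): 633, 893, 642, 736, 631, 713, 627, 891, 873, 758, 691
Mean correct RT = 8088/11 = 735.2727 ms
Proportion correct = 11/12
IES = 735.2727 / (11/12) = 802.116 ms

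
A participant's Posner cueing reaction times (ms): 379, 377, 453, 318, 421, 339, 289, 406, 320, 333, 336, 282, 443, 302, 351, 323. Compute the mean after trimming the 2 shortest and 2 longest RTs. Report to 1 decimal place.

Sorted: 282, 289, 302, 318, 320, 323, 333, 336, 339, 351, 377, 379, 406, 421, 443, 453
Drop lowest 2 (282, 289) and highest 2 (443, 453)
Remaining (n=12): Σ = 4205, mean = 4205/12 = 350.417

350.4 ms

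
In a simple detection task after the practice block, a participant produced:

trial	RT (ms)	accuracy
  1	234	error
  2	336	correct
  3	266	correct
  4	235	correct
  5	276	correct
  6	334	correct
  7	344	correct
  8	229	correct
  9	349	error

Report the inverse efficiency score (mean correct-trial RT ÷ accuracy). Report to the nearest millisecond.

371 ms

Correct trials (n=7): 336, 266, 235, 276, 334, 344, 229
Mean correct RT = 2020/7 = 288.5714 ms
Proportion correct = 7/9
IES = 288.5714 / (7/9) = 371.020 ms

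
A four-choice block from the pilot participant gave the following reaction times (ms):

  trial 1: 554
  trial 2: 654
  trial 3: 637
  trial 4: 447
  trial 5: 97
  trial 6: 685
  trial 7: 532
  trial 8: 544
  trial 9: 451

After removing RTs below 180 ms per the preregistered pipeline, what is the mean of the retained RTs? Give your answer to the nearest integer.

563 ms

Excluded: 97
Retained (n=8): Σ = 4504
Mean = 4504/8 = 563.0000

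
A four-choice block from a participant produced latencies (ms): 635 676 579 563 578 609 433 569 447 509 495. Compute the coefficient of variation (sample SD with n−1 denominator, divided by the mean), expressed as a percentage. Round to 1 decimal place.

n = 11, Σ = 6093, M = 553.9091
Σ(x−M)² = 57572.909; s = √(57572.909/10) = 75.8768
CV = 75.8768 / 553.9091 = 0.13698 = 13.698%

13.7%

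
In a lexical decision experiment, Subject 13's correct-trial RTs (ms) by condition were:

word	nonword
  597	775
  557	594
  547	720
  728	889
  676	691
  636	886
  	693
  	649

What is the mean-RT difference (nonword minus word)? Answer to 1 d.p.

M(word) = 3741/6 = 623.500
M(nonword) = 5897/8 = 737.125
Difference = 737.125 − 623.500 = 113.625 ms

113.6 ms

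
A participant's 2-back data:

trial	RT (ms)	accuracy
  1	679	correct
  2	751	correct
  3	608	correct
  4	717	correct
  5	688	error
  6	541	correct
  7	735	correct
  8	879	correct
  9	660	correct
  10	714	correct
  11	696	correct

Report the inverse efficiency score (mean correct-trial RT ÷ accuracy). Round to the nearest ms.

Correct trials (n=10): 679, 751, 608, 717, 541, 735, 879, 660, 714, 696
Mean correct RT = 6980/10 = 698.0000 ms
Proportion correct = 10/11
IES = 698.0000 / (10/11) = 767.800 ms

768 ms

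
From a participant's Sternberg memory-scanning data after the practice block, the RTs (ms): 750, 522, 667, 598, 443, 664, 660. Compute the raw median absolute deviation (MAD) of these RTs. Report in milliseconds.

62 ms

Sorted: 443, 522, 598, 660, 664, 667, 750 → median = 660
|x − 660|: 90, 138, 7, 62, 217, 4, 0
Sorted deviations: 0, 4, 7, 62, 90, 138, 217 → MAD = 62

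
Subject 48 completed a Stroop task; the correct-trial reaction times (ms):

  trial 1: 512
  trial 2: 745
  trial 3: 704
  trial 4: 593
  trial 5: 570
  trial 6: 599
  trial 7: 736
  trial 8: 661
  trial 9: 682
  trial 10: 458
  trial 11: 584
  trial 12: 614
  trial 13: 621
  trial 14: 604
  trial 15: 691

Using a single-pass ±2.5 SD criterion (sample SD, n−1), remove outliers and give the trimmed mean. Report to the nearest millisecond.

625 ms

n = 15, ΣRT = 9374, M = 624.933
Σ(x−M)² = 89504.93; s = √(89504.93/14) = 79.958
Cutoffs: 624.933 ± 2.5·79.958 → [425.0, 824.8]
No RTs fall outside the cutoffs; all 15 retained. Mean = 9374/15 = 624.933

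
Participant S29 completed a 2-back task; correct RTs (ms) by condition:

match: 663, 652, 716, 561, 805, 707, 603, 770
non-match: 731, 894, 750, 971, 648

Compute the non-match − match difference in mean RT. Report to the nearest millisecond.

114 ms

M(match) = 5477/8 = 684.625
M(non-match) = 3994/5 = 798.800
Difference = 798.800 − 684.625 = 114.175 ms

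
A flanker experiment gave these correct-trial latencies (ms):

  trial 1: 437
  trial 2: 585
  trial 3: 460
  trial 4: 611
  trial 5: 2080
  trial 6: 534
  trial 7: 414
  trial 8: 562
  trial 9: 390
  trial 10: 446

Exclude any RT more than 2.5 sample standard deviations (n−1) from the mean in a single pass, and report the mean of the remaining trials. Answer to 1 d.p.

n = 10, ΣRT = 6519, M = 651.900
Σ(x−M)² = 2318190.90; s = √(2318190.90/9) = 507.520
Cutoffs: 651.900 ± 2.5·507.520 → [-616.9, 1920.7]
Outside: 2080 → excluded.
Retained (n=9): Σ = 4439, mean = 4439/9 = 493.222

493.2 ms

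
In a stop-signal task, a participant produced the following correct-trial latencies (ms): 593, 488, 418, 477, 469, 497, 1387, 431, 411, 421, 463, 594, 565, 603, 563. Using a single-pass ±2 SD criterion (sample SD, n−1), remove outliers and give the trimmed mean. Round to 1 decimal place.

499.5 ms

n = 15, ΣRT = 8380, M = 558.667
Σ(x−M)² = 800089.33; s = √(800089.33/14) = 239.059
Cutoffs: 558.667 ± 2·239.059 → [80.5, 1036.8]
Outside: 1387 → excluded.
Retained (n=14): Σ = 6993, mean = 6993/14 = 499.500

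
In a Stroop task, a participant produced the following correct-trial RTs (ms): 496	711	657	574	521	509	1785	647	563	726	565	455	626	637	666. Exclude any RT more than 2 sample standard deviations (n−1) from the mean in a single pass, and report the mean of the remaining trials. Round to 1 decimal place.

n = 15, ΣRT = 10138, M = 675.867
Σ(x−M)² = 1407577.73; s = √(1407577.73/14) = 317.082
Cutoffs: 675.867 ± 2·317.082 → [41.7, 1310.0]
Outside: 1785 → excluded.
Retained (n=14): Σ = 8353, mean = 8353/14 = 596.643

596.6 ms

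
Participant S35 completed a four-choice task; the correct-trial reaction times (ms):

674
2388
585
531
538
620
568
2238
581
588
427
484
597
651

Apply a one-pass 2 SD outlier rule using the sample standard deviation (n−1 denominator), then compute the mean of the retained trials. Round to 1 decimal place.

n = 14, ΣRT = 11470, M = 819.286
Σ(x−M)² = 5269010.86; s = √(5269010.86/13) = 636.638
Cutoffs: 819.286 ± 2·636.638 → [-454.0, 2092.6]
Outside: 2238, 2388 → excluded.
Retained (n=12): Σ = 6844, mean = 6844/12 = 570.333

570.3 ms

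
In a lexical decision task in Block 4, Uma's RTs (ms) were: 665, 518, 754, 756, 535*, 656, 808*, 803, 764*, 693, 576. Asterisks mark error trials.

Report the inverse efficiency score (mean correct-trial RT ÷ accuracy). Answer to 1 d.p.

931.7 ms

Correct trials (n=8): 665, 518, 754, 756, 656, 803, 693, 576
Mean correct RT = 5421/8 = 677.6250 ms
Proportion correct = 8/11
IES = 677.6250 / (8/11) = 931.734 ms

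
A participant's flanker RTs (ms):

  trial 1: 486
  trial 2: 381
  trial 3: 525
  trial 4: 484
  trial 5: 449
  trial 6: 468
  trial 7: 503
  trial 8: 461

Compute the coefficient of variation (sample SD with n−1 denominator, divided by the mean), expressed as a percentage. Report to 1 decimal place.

9.2%

n = 8, Σ = 3757, M = 469.6250
Σ(x−M)² = 13011.875; s = √(13011.875/7) = 43.1143
CV = 43.1143 / 469.6250 = 0.09181 = 9.181%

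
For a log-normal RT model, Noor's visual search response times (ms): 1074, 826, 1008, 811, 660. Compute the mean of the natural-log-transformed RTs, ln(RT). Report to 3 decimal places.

6.760

ln(RT): 6.9791, 6.7166, 6.9157, 6.6983, 6.4922
Σ ln(RT) = 33.8020
Mean = 33.8020/5 = 6.76039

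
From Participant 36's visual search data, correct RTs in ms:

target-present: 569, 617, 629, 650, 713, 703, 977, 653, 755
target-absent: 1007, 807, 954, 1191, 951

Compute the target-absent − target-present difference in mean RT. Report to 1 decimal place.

M(target-present) = 6266/9 = 696.222
M(target-absent) = 4910/5 = 982.000
Difference = 982.000 − 696.222 = 285.778 ms

285.8 ms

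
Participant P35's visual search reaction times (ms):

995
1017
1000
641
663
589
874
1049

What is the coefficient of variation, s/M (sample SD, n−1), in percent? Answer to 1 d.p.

n = 8, Σ = 6828, M = 853.5000
Σ(x−M)² = 258264.000; s = √(258264.000/7) = 192.0803
CV = 192.0803 / 853.5000 = 0.22505 = 22.505%

22.5%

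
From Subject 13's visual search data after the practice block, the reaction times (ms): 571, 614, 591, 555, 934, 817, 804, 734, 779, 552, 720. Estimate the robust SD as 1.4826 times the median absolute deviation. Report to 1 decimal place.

Sorted: 552, 555, 571, 591, 614, 720, 734, 779, 804, 817, 934 → median = 720
|x − 720| sorted: 0, 14, 59, 84, 97, 106, 129, 149, 165, 168, 214 → MAD = 106
Robust SD ≈ 1.4826 × 106 = 157.156

157.2 ms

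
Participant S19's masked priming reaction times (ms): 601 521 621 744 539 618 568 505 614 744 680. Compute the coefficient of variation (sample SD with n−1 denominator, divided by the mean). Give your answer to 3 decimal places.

n = 11, Σ = 6755, M = 614.0909
Σ(x−M)² = 66660.909; s = √(66660.909/10) = 81.6461
CV = 81.6461 / 614.0909 = 0.13295

0.133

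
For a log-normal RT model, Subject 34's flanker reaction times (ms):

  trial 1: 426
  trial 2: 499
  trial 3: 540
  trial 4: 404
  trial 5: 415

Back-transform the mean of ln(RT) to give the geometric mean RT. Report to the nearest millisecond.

ln(RT): 6.0544, 6.2126, 6.2916, 6.0014, 6.0283
Mean ln(RT) = 30.5883/5 = 6.11766
Geometric mean = exp(6.11766) = 453.80 ms

454 ms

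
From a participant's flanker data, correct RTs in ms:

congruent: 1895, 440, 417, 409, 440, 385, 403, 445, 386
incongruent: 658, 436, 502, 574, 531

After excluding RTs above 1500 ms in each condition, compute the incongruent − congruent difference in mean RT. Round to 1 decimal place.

124.6 ms

congruent: exclude 1895
M(congruent) = 3325/8 = 415.625
M(incongruent) = 2701/5 = 540.200
Difference = 540.200 − 415.625 = 124.575 ms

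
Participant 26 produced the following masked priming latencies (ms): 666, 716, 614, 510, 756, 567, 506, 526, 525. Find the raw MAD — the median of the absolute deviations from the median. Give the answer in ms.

Sorted: 506, 510, 525, 526, 567, 614, 666, 716, 756 → median = 567
|x − 567|: 99, 149, 47, 57, 189, 0, 61, 41, 42
Sorted deviations: 0, 41, 42, 47, 57, 61, 99, 149, 189 → MAD = 57

57 ms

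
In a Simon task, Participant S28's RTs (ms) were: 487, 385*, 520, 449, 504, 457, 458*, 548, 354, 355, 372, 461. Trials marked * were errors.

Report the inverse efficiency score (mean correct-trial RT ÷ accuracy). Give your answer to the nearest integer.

Correct trials (n=10): 487, 520, 449, 504, 457, 548, 354, 355, 372, 461
Mean correct RT = 4507/10 = 450.7000 ms
Proportion correct = 10/12
IES = 450.7000 / (10/12) = 540.840 ms

541 ms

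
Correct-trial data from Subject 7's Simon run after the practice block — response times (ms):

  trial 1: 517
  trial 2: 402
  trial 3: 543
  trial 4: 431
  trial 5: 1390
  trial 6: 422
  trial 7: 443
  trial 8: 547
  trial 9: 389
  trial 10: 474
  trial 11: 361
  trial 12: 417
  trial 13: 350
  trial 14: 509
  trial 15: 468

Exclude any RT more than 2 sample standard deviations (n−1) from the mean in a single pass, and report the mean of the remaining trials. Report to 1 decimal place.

n = 15, ΣRT = 7663, M = 510.867
Σ(x−M)² = 881185.73; s = √(881185.73/14) = 250.882
Cutoffs: 510.867 ± 2·250.882 → [9.1, 1012.6]
Outside: 1390 → excluded.
Retained (n=14): Σ = 6273, mean = 6273/14 = 448.071

448.1 ms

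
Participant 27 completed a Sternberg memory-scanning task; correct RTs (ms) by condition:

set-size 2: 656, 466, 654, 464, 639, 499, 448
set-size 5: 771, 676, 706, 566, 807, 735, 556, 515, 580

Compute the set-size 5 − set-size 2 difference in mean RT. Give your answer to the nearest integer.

110 ms

M(set-size 2) = 3826/7 = 546.571
M(set-size 5) = 5912/9 = 656.889
Difference = 656.889 − 546.571 = 110.317 ms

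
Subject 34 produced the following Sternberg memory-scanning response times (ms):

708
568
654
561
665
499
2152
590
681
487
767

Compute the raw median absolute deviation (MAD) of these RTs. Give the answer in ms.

86 ms

Sorted: 487, 499, 561, 568, 590, 654, 665, 681, 708, 767, 2152 → median = 654
|x − 654|: 54, 86, 0, 93, 11, 155, 1498, 64, 27, 167, 113
Sorted deviations: 0, 11, 27, 54, 64, 86, 93, 113, 155, 167, 1498 → MAD = 86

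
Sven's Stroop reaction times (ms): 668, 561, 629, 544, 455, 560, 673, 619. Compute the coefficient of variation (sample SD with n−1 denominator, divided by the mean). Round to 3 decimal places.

n = 8, Σ = 4709, M = 588.6250
Σ(x−M)² = 37401.875; s = √(37401.875/7) = 73.0967
CV = 73.0967 / 588.6250 = 0.12418

0.124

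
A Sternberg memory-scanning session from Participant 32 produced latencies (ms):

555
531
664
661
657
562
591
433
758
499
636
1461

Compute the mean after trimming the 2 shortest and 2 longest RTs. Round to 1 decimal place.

Sorted: 433, 499, 531, 555, 562, 591, 636, 657, 661, 664, 758, 1461
Drop lowest 2 (433, 499) and highest 2 (758, 1461)
Remaining (n=8): Σ = 4857, mean = 4857/8 = 607.125

607.1 ms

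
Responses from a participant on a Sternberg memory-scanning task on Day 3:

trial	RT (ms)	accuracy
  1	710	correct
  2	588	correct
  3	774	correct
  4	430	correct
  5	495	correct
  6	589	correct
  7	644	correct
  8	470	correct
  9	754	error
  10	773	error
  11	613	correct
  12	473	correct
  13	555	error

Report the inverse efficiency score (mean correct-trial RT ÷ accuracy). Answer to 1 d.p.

752.2 ms

Correct trials (n=10): 710, 588, 774, 430, 495, 589, 644, 470, 613, 473
Mean correct RT = 5786/10 = 578.6000 ms
Proportion correct = 10/13
IES = 578.6000 / (10/13) = 752.180 ms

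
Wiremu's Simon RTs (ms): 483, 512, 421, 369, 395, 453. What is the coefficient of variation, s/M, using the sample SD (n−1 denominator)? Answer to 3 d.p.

n = 6, Σ = 2633, M = 438.8333
Σ(x−M)² = 14620.833; s = √(14620.833/5) = 54.0756
CV = 54.0756 / 438.8333 = 0.12323

0.123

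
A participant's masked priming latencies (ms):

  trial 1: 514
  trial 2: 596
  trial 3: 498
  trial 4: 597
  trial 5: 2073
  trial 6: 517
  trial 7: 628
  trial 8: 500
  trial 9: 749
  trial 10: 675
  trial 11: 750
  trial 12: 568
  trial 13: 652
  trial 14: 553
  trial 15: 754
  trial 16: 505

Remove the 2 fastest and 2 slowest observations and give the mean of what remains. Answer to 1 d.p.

Sorted: 498, 500, 505, 514, 517, 553, 568, 596, 597, 628, 652, 675, 749, 750, 754, 2073
Drop lowest 2 (498, 500) and highest 2 (754, 2073)
Remaining (n=12): Σ = 7304, mean = 7304/12 = 608.667

608.7 ms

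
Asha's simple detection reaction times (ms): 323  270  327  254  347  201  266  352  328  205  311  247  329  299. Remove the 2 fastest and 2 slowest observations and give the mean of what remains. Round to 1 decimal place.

295.4 ms

Sorted: 201, 205, 247, 254, 266, 270, 299, 311, 323, 327, 328, 329, 347, 352
Drop lowest 2 (201, 205) and highest 2 (347, 352)
Remaining (n=10): Σ = 2954, mean = 2954/10 = 295.400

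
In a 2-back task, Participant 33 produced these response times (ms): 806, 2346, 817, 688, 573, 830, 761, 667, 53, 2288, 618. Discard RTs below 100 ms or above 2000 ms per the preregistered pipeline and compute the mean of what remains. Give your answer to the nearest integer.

720 ms

Excluded: 53, 2288, 2346
Retained (n=8): Σ = 5760
Mean = 5760/8 = 720.0000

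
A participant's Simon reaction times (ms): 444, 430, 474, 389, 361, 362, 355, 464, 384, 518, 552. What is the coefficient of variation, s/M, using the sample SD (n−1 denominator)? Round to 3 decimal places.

n = 11, Σ = 4733, M = 430.2727
Σ(x−M)² = 44722.182; s = √(44722.182/10) = 66.8746
CV = 66.8746 / 430.2727 = 0.15542

0.155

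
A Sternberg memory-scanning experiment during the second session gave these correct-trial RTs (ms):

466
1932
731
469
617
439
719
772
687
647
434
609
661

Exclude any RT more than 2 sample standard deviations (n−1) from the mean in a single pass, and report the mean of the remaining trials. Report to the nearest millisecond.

604 ms

n = 13, ΣRT = 9183, M = 706.385
Σ(x−M)² = 1790463.08; s = √(1790463.08/12) = 386.271
Cutoffs: 706.385 ± 2·386.271 → [-66.2, 1478.9]
Outside: 1932 → excluded.
Retained (n=12): Σ = 7251, mean = 7251/12 = 604.250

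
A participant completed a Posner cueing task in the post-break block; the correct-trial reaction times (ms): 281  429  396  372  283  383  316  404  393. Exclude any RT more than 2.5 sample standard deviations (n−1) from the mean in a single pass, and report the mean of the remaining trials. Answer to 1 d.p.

n = 9, ΣRT = 3257, M = 361.889
Σ(x−M)² = 23828.89; s = √(23828.89/8) = 54.577
Cutoffs: 361.889 ± 2.5·54.577 → [225.4, 498.3]
No RTs fall outside the cutoffs; all 9 retained. Mean = 3257/9 = 361.889

361.9 ms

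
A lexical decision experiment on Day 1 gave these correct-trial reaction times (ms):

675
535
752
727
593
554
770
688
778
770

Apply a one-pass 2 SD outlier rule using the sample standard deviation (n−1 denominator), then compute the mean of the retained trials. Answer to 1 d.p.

n = 10, ΣRT = 6842, M = 684.200
Σ(x−M)² = 77579.60; s = √(77579.60/9) = 92.844
Cutoffs: 684.200 ± 2·92.844 → [498.5, 869.9]
No RTs fall outside the cutoffs; all 10 retained. Mean = 6842/10 = 684.200

684.2 ms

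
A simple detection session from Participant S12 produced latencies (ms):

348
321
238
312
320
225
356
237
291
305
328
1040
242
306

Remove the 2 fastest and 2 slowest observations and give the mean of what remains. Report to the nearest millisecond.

301 ms

Sorted: 225, 237, 238, 242, 291, 305, 306, 312, 320, 321, 328, 348, 356, 1040
Drop lowest 2 (225, 237) and highest 2 (356, 1040)
Remaining (n=10): Σ = 3011, mean = 3011/10 = 301.100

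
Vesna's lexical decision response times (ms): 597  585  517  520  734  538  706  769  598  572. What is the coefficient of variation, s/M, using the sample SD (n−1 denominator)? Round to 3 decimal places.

n = 10, Σ = 6136, M = 613.6000
Σ(x−M)² = 74058.400; s = √(74058.400/9) = 90.7122
CV = 90.7122 / 613.6000 = 0.14784

0.148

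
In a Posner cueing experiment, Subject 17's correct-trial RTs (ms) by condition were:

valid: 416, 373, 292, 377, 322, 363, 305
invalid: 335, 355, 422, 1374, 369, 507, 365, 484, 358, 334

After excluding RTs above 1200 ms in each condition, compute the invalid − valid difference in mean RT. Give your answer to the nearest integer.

invalid: exclude 1374
M(valid) = 2448/7 = 349.714
M(invalid) = 3529/9 = 392.111
Difference = 392.111 − 349.714 = 42.397 ms

42 ms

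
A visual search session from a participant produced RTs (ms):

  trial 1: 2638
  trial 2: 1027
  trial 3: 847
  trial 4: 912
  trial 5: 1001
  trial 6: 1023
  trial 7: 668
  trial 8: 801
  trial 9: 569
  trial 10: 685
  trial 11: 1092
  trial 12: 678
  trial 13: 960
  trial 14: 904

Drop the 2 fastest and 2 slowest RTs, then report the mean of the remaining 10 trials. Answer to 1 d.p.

Sorted: 569, 668, 678, 685, 801, 847, 904, 912, 960, 1001, 1023, 1027, 1092, 2638
Drop lowest 2 (569, 668) and highest 2 (1092, 2638)
Remaining (n=10): Σ = 8838, mean = 8838/10 = 883.800

883.8 ms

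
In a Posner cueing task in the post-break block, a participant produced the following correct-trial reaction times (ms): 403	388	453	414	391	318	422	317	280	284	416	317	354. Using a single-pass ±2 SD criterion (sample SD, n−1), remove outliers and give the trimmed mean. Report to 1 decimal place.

n = 13, ΣRT = 4757, M = 365.923
Σ(x−M)² = 39356.92; s = √(39356.92/12) = 57.269
Cutoffs: 365.923 ± 2·57.269 → [251.4, 480.5]
No RTs fall outside the cutoffs; all 13 retained. Mean = 4757/13 = 365.923

365.9 ms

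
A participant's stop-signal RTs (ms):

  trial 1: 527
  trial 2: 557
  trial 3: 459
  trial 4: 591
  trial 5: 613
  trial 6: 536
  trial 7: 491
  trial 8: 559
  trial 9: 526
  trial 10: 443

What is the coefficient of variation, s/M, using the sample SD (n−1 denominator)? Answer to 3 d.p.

n = 10, Σ = 5302, M = 530.2000
Σ(x−M)² = 26371.600; s = √(26371.600/9) = 54.1311
CV = 54.1311 / 530.2000 = 0.10210

0.102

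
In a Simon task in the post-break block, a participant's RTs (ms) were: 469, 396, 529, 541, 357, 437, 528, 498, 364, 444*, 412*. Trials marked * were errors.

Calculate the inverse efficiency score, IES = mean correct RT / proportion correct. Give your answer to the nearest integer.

Correct trials (n=9): 469, 396, 529, 541, 357, 437, 528, 498, 364
Mean correct RT = 4119/9 = 457.6667 ms
Proportion correct = 9/11
IES = 457.6667 / (9/11) = 559.370 ms

559 ms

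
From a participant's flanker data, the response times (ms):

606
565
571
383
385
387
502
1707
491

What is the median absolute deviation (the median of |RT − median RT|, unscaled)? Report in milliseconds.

Sorted: 383, 385, 387, 491, 502, 565, 571, 606, 1707 → median = 502
|x − 502|: 104, 63, 69, 119, 117, 115, 0, 1205, 11
Sorted deviations: 0, 11, 63, 69, 104, 115, 117, 119, 1205 → MAD = 104

104 ms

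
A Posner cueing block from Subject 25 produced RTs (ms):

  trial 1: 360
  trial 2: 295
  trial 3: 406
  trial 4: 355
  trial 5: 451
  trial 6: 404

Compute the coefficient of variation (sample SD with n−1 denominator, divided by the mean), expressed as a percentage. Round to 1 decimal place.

n = 6, Σ = 2271, M = 378.5000
Σ(x−M)² = 14529.500; s = √(14529.500/5) = 53.9064
CV = 53.9064 / 378.5000 = 0.14242 = 14.242%

14.2%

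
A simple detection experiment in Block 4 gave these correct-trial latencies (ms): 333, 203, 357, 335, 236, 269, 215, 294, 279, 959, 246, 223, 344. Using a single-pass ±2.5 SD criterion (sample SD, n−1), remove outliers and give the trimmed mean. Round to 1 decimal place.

n = 13, ΣRT = 4293, M = 330.231
Σ(x−M)² = 460912.31; s = √(460912.31/12) = 195.983
Cutoffs: 330.231 ± 2.5·195.983 → [-159.7, 820.2]
Outside: 959 → excluded.
Retained (n=12): Σ = 3334, mean = 3334/12 = 277.833

277.8 ms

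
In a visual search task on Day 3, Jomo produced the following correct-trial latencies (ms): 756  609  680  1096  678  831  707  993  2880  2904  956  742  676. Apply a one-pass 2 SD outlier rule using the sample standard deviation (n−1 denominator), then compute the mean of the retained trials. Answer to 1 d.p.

793.1 ms

n = 13, ΣRT = 14508, M = 1116.000
Σ(x−M)² = 7700340.00; s = √(7700340.00/12) = 801.059
Cutoffs: 1116.000 ± 2·801.059 → [-486.1, 2718.1]
Outside: 2880, 2904 → excluded.
Retained (n=11): Σ = 8724, mean = 8724/11 = 793.091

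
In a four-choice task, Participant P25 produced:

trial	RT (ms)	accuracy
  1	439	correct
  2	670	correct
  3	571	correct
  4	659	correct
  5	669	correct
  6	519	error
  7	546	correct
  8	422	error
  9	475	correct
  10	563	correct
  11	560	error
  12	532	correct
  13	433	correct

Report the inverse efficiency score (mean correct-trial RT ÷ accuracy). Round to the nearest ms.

Correct trials (n=10): 439, 670, 571, 659, 669, 546, 475, 563, 532, 433
Mean correct RT = 5557/10 = 555.7000 ms
Proportion correct = 10/13
IES = 555.7000 / (10/13) = 722.410 ms

722 ms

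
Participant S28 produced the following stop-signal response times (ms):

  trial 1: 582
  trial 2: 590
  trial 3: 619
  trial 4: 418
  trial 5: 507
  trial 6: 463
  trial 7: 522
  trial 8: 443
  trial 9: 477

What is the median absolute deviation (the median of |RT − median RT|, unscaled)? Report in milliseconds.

64 ms

Sorted: 418, 443, 463, 477, 507, 522, 582, 590, 619 → median = 507
|x − 507|: 75, 83, 112, 89, 0, 44, 15, 64, 30
Sorted deviations: 0, 15, 30, 44, 64, 75, 83, 89, 112 → MAD = 64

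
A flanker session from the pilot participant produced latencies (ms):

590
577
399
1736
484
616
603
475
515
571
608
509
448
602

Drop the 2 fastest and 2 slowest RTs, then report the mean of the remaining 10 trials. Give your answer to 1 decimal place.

Sorted: 399, 448, 475, 484, 509, 515, 571, 577, 590, 602, 603, 608, 616, 1736
Drop lowest 2 (399, 448) and highest 2 (616, 1736)
Remaining (n=10): Σ = 5534, mean = 5534/10 = 553.400

553.4 ms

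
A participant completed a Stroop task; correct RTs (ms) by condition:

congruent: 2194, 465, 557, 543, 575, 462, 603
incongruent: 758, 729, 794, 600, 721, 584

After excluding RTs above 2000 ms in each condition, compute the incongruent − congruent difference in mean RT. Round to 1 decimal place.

163.5 ms

congruent: exclude 2194
M(congruent) = 3205/6 = 534.167
M(incongruent) = 4186/6 = 697.667
Difference = 697.667 − 534.167 = 163.500 ms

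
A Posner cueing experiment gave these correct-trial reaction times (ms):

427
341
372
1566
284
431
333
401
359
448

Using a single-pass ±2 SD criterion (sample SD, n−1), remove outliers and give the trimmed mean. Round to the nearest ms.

377 ms

n = 10, ΣRT = 4962, M = 496.200
Σ(x−M)² = 1294897.60; s = √(1294897.60/9) = 379.312
Cutoffs: 496.200 ± 2·379.312 → [-262.4, 1254.8]
Outside: 1566 → excluded.
Retained (n=9): Σ = 3396, mean = 3396/9 = 377.333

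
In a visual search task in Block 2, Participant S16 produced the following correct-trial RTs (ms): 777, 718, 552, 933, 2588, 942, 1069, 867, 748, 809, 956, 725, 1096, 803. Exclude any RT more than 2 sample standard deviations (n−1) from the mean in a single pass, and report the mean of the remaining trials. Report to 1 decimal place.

845.8 ms

n = 14, ΣRT = 13583, M = 970.214
Σ(x−M)² = 3095154.36; s = √(3095154.36/13) = 487.943
Cutoffs: 970.214 ± 2·487.943 → [-5.7, 1946.1]
Outside: 2588 → excluded.
Retained (n=13): Σ = 10995, mean = 10995/13 = 845.769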